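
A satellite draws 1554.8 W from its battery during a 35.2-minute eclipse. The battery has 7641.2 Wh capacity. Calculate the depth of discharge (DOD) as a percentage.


E_used = P * t / 60 = 1554.8 * 35.2 / 60 = 912.1493 Wh
DOD = E_used / E_total * 100 = 912.1493 / 7641.2 * 100
DOD = 11.9373 %

11.9373 %


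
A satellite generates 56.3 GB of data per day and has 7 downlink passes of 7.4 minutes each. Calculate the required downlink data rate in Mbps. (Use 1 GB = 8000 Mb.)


total contact time = 7 * 7.4 * 60 = 3108.0000 s
data = 56.3 GB = 450400.0000 Mb
rate = 450400.0000 / 3108.0000 = 144.9163 Mbps

144.9163 Mbps


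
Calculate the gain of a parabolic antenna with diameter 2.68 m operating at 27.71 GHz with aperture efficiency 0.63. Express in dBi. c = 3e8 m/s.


lambda = c/f = 3e8 / 2.771e+10 = 0.01082642 m
G = eta*(pi*D/lambda)^2 = 0.63*(pi*2.68/0.01082642)^2
G = 381013.5537 (linear)
G = 10*log10(381013.5537) = 55.8094 dBi

55.8094 dBi


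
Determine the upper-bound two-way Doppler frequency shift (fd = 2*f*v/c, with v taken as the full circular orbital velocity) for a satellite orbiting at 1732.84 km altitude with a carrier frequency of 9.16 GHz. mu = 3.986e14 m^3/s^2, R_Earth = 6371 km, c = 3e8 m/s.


r = 8.10384e+06 m
v = sqrt(mu/r) = 7013.3129 m/s (worst-case radial velocity)
f = 9.16 GHz = 9.16e+09 Hz
fd = 2*f*v/c = 2*9.16e+09*7013.3129/3.0e+08
fd = 428279.6439 Hz

428279.6439 Hz


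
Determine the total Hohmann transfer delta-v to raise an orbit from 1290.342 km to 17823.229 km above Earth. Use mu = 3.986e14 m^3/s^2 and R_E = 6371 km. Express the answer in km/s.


r1 = 7661.3420 km = 7.661342e+06 m
r2 = 24194.2290 km = 2.4194229e+07 m
dv1 = sqrt(mu/r1)*(sqrt(2*r2/(r1+r2)) - 1) = 1676.8448 m/s
dv2 = sqrt(mu/r2)*(1 - sqrt(2*r1/(r1+r2))) = 1243.8823 m/s
total dv = |dv1| + |dv2| = 1676.8448 + 1243.8823 = 2920.7271 m/s = 2.9207 km/s

2.9207 km/s


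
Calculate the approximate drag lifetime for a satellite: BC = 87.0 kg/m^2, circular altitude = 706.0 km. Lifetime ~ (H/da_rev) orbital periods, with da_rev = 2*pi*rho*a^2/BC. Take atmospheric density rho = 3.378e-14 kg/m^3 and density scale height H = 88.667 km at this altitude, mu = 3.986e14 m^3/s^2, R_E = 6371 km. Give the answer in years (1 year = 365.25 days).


a = R_E + alt = 7077.0000 km = 7.077e+06 m
da_rev = 2*pi*rho*a^2/BC = 2*pi*3.378e-14*(7.077e+06)^2/87.0 = 0.122185214 m per revolution
N = H/da_rev = 88667.0000 m / 0.122185214 m = 725677.0065 revolutions
P = 2*pi*sqrt(a^3/mu) = 5924.9544 s
lifetime = N*P = 725677.0065 * 5924.9544 = 4.2996032e+09 s = 49763.9259 days
years = 49763.9259 / 365.25 = 136.2462 years

136.2462 years


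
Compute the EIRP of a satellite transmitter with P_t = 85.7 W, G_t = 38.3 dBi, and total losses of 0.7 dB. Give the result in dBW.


Pt = 85.7 W = 19.3298 dBW
EIRP = Pt_dBW + Gt - losses = 19.3298 + 38.3 - 0.7 = 56.9298 dBW

56.9298 dBW


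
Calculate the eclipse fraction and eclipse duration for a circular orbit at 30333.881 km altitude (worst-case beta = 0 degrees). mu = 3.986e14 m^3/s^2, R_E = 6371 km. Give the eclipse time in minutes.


r = 36704.8810 km
T = 1166.3951 min
Eclipse fraction = arcsin(R_E/r)/pi = arcsin(6371.0000/36704.8810)/pi
= arcsin(0.1735736)/pi = 0.05553147
Eclipse duration = 0.05553147 * 1166.3951 = 64.7716 min

64.7716 minutes


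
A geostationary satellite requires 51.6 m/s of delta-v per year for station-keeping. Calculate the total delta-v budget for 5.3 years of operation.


dV = rate * years = 51.6 * 5.3
dV = 273.4800 m/s

273.4800 m/s


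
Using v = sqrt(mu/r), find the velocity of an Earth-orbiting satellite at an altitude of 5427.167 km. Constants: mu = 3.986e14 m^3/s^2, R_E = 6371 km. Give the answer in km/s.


r = R_E + alt = 6371.0 + 5427.167 = 11798.1670 km = 1.1798167e+07 m
v = sqrt(mu/r) = sqrt(3.986e14 / 1.1798167e+07) = 5812.4787 m/s = 5.8125 km/s

5.8125 km/s


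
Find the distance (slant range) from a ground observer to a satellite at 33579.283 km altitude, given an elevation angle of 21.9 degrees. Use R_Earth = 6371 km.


h = 33579.283 km, el = 21.9 deg
d = -R_E*sin(el) + sqrt((R_E*sin(el))^2 + 2*R_E*h + h^2)
d = -6371.0000*sin(0.3822271) + sqrt((6371.0000*0.3729878)^2 + 2*6371.0000*33579.283 + 33579.283^2)
d = 37134.2288 km

37134.2288 km


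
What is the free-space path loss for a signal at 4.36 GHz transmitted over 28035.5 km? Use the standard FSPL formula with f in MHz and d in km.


f = 4.36 GHz = 4360.0000 MHz
d = 28035.5 km
FSPL = 32.44 + 20*log10(4360.0000) + 20*log10(28035.5)
FSPL = 32.44 + 72.7897 + 88.9542
FSPL = 194.1839 dB

194.1839 dB


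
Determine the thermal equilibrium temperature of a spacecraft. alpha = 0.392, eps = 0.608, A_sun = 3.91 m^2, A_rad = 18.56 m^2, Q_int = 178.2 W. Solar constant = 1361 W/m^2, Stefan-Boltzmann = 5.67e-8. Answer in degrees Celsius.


Numerator = alpha*S*A_sun + Q_int = 0.392*1361*3.91 + 178.2 = 2264.2319 W
Denominator = eps*sigma*A_rad = 0.608*5.67e-8*18.56 = 6.3983002e-07 W/K^4
T^4 = 3.5388023e+09 K^4
T = 243.9013 K = -29.2487 C

-29.2487 degrees Celsius


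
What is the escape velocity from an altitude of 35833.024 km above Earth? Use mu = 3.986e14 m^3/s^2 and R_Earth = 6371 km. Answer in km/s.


r = 6371.0 + 35833.024 = 42204.0240 km = 4.2204024e+07 m
v_esc = sqrt(2*mu/r) = sqrt(2*3.986e14 / 4.2204024e+07)
v_esc = 4346.1700 m/s = 4.3462 km/s

4.3462 km/s


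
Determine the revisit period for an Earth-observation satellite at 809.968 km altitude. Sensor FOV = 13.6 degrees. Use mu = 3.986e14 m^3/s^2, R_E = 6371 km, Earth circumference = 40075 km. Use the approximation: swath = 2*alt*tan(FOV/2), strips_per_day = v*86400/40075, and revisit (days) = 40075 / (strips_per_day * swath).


swath = 2*809.968*tan(0.1186824) = 193.1657 km
v = sqrt(mu/r) = 7450.3582 m/s = 7.4504 km/s
strips/day = v*86400/40075 = 7.4504*86400/40075 = 16.0627
coverage/day = strips * swath = 16.0627 * 193.1657 = 3102.7538 km
revisit = 40075 / 3102.7538 = 12.9159 days

12.9159 days


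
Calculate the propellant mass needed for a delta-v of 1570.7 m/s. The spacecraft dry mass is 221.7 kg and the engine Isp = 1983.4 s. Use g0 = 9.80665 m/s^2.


ve = Isp * g0 = 1983.4 * 9.80665 = 19450.509610 m/s
mass ratio = exp(dv/ve) = exp(1570.7/19450.509610) = 1.08410381
m_prop = m_dry * (mr - 1) = 221.7 * (1.08410381 - 1)
m_prop = 18.6458 kg

18.6458 kg


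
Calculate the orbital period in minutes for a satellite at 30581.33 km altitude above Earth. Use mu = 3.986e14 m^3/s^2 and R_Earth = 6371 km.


r = 36952.3300 km = 3.695233e+07 m
T = 2*pi*sqrt(r^3/mu) = 2*pi*sqrt(5.0457471e+22 / 3.986e14)
T = 70692.6013 s = 1178.2100 min

1178.2100 minutes


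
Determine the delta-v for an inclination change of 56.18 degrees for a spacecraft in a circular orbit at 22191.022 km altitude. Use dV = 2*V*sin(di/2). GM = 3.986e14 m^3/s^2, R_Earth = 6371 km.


r = 28562.0220 km = 2.8562022e+07 m
V = sqrt(mu/r) = 3735.7188 m/s
di = 56.18 deg = 0.980526 rad
dV = 2*V*sin(di/2) = 2*3735.7188*sin(0.490263)
dV = 3517.9855 m/s = 3.5180 km/s

3.5180 km/s


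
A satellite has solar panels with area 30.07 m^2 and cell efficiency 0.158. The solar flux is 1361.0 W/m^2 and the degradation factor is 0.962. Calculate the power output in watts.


P = area * eta * S * degradation
P = 30.07 * 0.158 * 1361.0 * 0.962
P = 6220.4773 W

6220.4773 W


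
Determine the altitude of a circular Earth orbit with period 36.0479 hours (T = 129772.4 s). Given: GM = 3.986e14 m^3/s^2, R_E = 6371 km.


T = 129772.4 s
r = (mu*T^2/(4*pi^2))^(1/3) = (3.986e14 * 129772.4^2 / (4*pi^2))^(1/3)
r = 5.540055e+07 m = 55400.5501 km
alt = r - R_E = 55400.5501 - 6371 = 49029.5501 km

49029.5501 km


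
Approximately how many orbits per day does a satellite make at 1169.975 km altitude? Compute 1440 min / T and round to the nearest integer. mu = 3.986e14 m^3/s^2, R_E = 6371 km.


r = 7.540975e+06 m
T = 2*pi*sqrt(r^3/mu) = 6517.0713 s = 108.6179 min
revs/day = 1440 / 108.6179 = 13.2575
Rounded: 13 revolutions per day

13 revolutions per day


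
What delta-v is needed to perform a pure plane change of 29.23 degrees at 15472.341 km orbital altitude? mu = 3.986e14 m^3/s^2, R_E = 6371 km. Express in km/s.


r = 21843.3410 km = 2.1843341e+07 m
V = sqrt(mu/r) = 4271.7823 m/s
di = 29.23 deg = 0.5101597 rad
dV = 2*V*sin(di/2) = 2*4271.7823*sin(0.2550799)
dV = 2155.7353 m/s = 2.1557 km/s

2.1557 km/s


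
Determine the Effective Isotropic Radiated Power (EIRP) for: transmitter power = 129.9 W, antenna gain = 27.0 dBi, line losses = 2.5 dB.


Pt = 129.9 W = 21.1361 dBW
EIRP = Pt_dBW + Gt - losses = 21.1361 + 27.0 - 2.5 = 45.6361 dBW

45.6361 dBW


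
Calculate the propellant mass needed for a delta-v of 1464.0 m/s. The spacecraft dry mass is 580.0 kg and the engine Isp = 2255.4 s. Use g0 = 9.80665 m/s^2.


ve = Isp * g0 = 2255.4 * 9.80665 = 22117.918410 m/s
mass ratio = exp(dv/ve) = exp(1464.0/22117.918410) = 1.06843042
m_prop = m_dry * (mr - 1) = 580.0 * (1.06843042 - 1)
m_prop = 39.6896 kg

39.6896 kg


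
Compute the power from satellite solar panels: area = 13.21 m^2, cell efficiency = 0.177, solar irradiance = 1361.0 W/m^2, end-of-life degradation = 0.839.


P = area * eta * S * degradation
P = 13.21 * 0.177 * 1361.0 * 0.839
P = 2669.9072 W

2669.9072 W


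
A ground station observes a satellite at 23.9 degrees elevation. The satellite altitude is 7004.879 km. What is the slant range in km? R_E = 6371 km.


h = 7004.879 km, el = 23.9 deg
d = -R_E*sin(el) + sqrt((R_E*sin(el))^2 + 2*R_E*h + h^2)
d = -6371.0000*sin(0.4171337) + sqrt((6371.0000*0.4051416)^2 + 2*6371.0000*7004.879 + 7004.879^2)
d = 9459.8923 km

9459.8923 km


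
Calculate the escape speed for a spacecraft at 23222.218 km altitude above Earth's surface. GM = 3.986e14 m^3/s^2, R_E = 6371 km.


r = 6371.0 + 23222.218 = 29593.2180 km = 2.9593218e+07 m
v_esc = sqrt(2*mu/r) = sqrt(2*3.986e14 / 2.9593218e+07)
v_esc = 5190.2413 m/s = 5.1902 km/s

5.1902 km/s


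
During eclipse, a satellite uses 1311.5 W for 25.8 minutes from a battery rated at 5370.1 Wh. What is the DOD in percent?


E_used = P * t / 60 = 1311.5 * 25.8 / 60 = 563.9450 Wh
DOD = E_used / E_total * 100 = 563.9450 / 5370.1 * 100
DOD = 10.5016 %

10.5016 %


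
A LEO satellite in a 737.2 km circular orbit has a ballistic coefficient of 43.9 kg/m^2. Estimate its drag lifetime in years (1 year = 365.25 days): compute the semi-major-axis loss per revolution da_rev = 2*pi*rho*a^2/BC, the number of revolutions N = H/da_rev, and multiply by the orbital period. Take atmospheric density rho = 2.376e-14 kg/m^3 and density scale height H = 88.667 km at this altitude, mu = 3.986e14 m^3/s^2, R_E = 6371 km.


a = R_E + alt = 7108.2000 km = 7.1082e+06 m
da_rev = 2*pi*rho*a^2/BC = 2*pi*2.376e-14*(7.1082e+06)^2/43.9 = 0.171822907 m per revolution
N = H/da_rev = 88667.0000 m / 0.171822907 m = 516037.1315 revolutions
P = 2*pi*sqrt(a^3/mu) = 5964.1791 s
lifetime = N*P = 516037.1315 * 5964.1791 = 3.0777379e+09 s = 35621.9664 days
years = 35621.9664 / 365.25 = 97.5276 years

97.5276 years


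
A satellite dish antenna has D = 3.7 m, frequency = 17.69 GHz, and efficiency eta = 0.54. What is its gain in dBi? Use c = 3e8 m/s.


lambda = c/f = 3e8 / 1.769e+10 = 0.01695873 m
G = eta*(pi*D/lambda)^2 = 0.54*(pi*3.7/0.01695873)^2
G = 253693.9496 (linear)
G = 10*log10(253693.9496) = 54.0431 dBi

54.0431 dBi


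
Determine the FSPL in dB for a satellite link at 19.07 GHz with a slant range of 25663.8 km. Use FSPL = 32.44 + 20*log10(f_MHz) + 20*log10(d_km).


f = 19.07 GHz = 19070.0000 MHz
d = 25663.8 km
FSPL = 32.44 + 20*log10(19070.0000) + 20*log10(25663.8)
FSPL = 32.44 + 85.6070 + 88.1864
FSPL = 206.2334 dB

206.2334 dB


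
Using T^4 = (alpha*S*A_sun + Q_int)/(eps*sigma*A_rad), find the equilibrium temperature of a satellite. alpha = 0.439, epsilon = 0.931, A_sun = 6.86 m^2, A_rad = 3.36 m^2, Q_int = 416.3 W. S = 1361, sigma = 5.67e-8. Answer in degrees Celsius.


Numerator = alpha*S*A_sun + Q_int = 0.439*1361*6.86 + 416.3 = 4515.0059 W
Denominator = eps*sigma*A_rad = 0.931*5.67e-8*3.36 = 1.7736667e-07 W/K^4
T^4 = 2.5455774e+10 K^4
T = 399.4354 K = 126.2854 C

126.2854 degrees Celsius


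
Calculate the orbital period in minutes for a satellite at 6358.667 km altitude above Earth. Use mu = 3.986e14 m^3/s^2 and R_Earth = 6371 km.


r = 12729.6670 km = 1.2729667e+07 m
T = 2*pi*sqrt(r^3/mu) = 2*pi*sqrt(2.0627715e+21 / 3.986e14)
T = 14293.4407 s = 238.2240 min

238.2240 minutes


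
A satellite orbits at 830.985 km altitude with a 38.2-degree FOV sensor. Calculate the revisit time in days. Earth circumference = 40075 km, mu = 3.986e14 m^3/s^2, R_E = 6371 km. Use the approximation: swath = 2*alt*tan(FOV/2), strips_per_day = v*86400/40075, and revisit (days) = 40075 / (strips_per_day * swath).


swath = 2*830.985*tan(0.3333579) = 575.5087 km
v = sqrt(mu/r) = 7439.4793 m/s = 7.4395 km/s
strips/day = v*86400/40075 = 7.4395*86400/40075 = 16.0392
coverage/day = strips * swath = 16.0392 * 575.5087 = 9230.7004 km
revisit = 40075 / 9230.7004 = 4.3415 days

4.3415 days


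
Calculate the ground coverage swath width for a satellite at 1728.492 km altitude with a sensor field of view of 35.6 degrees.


FOV = 35.6 deg = 0.6213372 rad
swath = 2 * alt * tan(FOV/2) = 2 * 1728.492 * tan(0.3106686)
swath = 2 * 1728.492 * 0.3210649
swath = 1109.9161 km

1109.9161 km


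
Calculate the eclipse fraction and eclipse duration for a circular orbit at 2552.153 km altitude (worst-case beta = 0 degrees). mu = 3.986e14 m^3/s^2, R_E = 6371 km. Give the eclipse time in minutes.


r = 8923.1530 km
T = 139.8098 min
Eclipse fraction = arcsin(R_E/r)/pi = arcsin(6371.0000/8923.1530)/pi
= arcsin(0.7139853)/pi = 0.2531117
Eclipse duration = 0.2531117 * 139.8098 = 35.3875 min

35.3875 minutes


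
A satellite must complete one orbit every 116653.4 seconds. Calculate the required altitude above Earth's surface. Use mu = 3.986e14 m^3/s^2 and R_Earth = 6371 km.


T = 116653.4 s
r = (mu*T^2/(4*pi^2))^(1/3) = (3.986e14 * 116653.4^2 / (4*pi^2))^(1/3)
r = 5.1600921e+07 m = 51600.9210 km
alt = r - R_E = 51600.9210 - 6371 = 45229.9210 km

45229.9210 km


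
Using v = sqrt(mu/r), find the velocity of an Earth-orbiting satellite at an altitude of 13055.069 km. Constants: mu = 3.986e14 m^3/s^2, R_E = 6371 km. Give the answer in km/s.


r = R_E + alt = 6371.0 + 13055.069 = 19426.0690 km = 1.9426069e+07 m
v = sqrt(mu/r) = sqrt(3.986e14 / 1.9426069e+07) = 4529.7703 m/s = 4.5298 km/s

4.5298 km/s


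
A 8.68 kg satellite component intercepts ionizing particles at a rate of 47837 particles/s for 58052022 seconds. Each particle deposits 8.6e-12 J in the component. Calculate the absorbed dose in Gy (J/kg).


Total energy deposited = rate * time * E_per
  = 47837 * 58052022 * 8.6e-12 = 23.8825 J
Dose = E_total / mass = 23.8825 / 8.68
Dose = 2.7514 Gy

2.7514 Gy


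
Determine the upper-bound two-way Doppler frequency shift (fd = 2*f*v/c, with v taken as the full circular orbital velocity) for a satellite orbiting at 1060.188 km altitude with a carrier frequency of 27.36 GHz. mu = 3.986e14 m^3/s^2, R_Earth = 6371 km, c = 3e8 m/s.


r = 7.431188e+06 m
v = sqrt(mu/r) = 7323.8514 m/s (worst-case radial velocity)
f = 27.36 GHz = 2.736e+10 Hz
fd = 2*f*v/c = 2*2.736e+10*7323.8514/3.0e+08
fd = 1.3358705e+06 Hz

1.3359e+06 Hz


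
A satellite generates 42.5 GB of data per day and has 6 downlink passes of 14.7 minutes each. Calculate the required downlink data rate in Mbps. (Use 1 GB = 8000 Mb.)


total contact time = 6 * 14.7 * 60 = 5292.0000 s
data = 42.5 GB = 340000.0000 Mb
rate = 340000.0000 / 5292.0000 = 64.2479 Mbps

64.2479 Mbps


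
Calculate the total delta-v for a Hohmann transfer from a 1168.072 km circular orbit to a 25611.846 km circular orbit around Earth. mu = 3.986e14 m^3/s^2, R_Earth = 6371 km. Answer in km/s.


r1 = 7539.0720 km = 7.539072e+06 m
r2 = 31982.8460 km = 3.1982846e+07 m
dv1 = sqrt(mu/r1)*(sqrt(2*r2/(r1+r2)) - 1) = 1979.2191 m/s
dv2 = sqrt(mu/r2)*(1 - sqrt(2*r1/(r1+r2))) = 1349.7428 m/s
total dv = |dv1| + |dv2| = 1979.2191 + 1349.7428 = 3328.9618 m/s = 3.3290 km/s

3.3290 km/s


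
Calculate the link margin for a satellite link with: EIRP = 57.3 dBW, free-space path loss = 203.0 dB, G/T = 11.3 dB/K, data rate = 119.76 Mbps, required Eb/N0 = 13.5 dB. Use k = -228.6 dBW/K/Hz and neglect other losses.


C/N0 = EIRP - FSPL + G/T - k = 57.3 - 203.0 + 11.3 - (-228.6)
C/N0 = 94.2000 dB-Hz
R_b = 119.76 Mbps = 1.1976e+08 bps -> 10*log10(R_b) = 80.7831 dB-Hz
Eb/N0 = C/N0 - 10*log10(R_b) = 94.2000 - 80.7831 = 13.4169 dB
Margin = Eb/N0 - Eb/N0_req = 13.4169 - 13.5 = -0.08311787 dB (negative margin: link does not close)

-0.0831 dB


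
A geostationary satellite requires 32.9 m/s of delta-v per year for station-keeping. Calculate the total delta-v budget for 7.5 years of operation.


dV = rate * years = 32.9 * 7.5
dV = 246.7500 m/s

246.7500 m/s


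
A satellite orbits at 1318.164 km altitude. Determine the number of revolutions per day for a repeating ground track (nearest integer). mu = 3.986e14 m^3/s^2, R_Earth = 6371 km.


r = 7.689164e+06 m
T = 2*pi*sqrt(r^3/mu) = 6710.1141 s = 111.8352 min
revs/day = 1440 / 111.8352 = 12.8761
Rounded: 13 revolutions per day

13 revolutions per day


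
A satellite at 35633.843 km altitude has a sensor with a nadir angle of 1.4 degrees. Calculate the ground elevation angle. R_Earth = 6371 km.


r = R_E + alt = 42004.8430 km
Law of sines in the satellite / Earth-center / ground-point triangle:
  sin(nadir)/R_E = sin(90 + el)/r  =>  cos(el) = (r/R_E)*sin(nadir)
cos(el) = (42004.8430 / 6371.0000) * sin(1.4 deg) = 0.1610846
el = arccos(0.1610846) = 80.7301 deg
(Earth-central angle = 90 - nadir - el = 7.8699 deg)

80.7301 degrees


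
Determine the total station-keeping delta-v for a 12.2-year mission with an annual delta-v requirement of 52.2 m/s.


dV = rate * years = 52.2 * 12.2
dV = 636.8400 m/s

636.8400 m/s


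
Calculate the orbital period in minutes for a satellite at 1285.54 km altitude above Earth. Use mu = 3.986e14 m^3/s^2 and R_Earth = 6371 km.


r = 7656.5400 km = 7.65654e+06 m
T = 2*pi*sqrt(r^3/mu) = 2*pi*sqrt(4.4884632e+20 / 3.986e14)
T = 6667.4544 s = 111.1242 min

111.1242 minutes


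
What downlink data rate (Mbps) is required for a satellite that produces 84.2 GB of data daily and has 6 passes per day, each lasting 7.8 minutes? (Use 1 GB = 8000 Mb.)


total contact time = 6 * 7.8 * 60 = 2808.0000 s
data = 84.2 GB = 673600.0000 Mb
rate = 673600.0000 / 2808.0000 = 239.8860 Mbps

239.8860 Mbps


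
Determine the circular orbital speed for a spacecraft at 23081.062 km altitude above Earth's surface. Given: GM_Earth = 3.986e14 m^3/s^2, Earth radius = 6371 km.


r = R_E + alt = 6371.0 + 23081.062 = 29452.0620 km = 2.9452062e+07 m
v = sqrt(mu/r) = sqrt(3.986e14 / 2.9452062e+07) = 3678.8391 m/s = 3.6788 km/s

3.6788 km/s


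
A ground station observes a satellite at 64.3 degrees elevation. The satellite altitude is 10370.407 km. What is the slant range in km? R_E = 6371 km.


h = 10370.407 km, el = 64.3 deg
d = -R_E*sin(el) + sqrt((R_E*sin(el))^2 + 2*R_E*h + h^2)
d = -6371.0000*sin(1.1222) + sqrt((6371.0000*0.901077)^2 + 2*6371.0000*10370.407 + 10370.407^2)
d = 10771.0950 km

10771.0950 km


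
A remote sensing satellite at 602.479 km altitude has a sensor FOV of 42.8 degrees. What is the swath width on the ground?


FOV = 42.8 deg = 0.7470009 rad
swath = 2 * alt * tan(FOV/2) = 2 * 602.479 * tan(0.3735005)
swath = 2 * 602.479 * 0.3918957
swath = 472.2179 km

472.2179 km


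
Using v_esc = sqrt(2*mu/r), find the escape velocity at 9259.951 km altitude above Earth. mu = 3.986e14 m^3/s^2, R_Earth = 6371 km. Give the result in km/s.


r = 6371.0 + 9259.951 = 15630.9510 km = 1.5630951e+07 m
v_esc = sqrt(2*mu/r) = sqrt(2*3.986e14 / 1.5630951e+07)
v_esc = 7141.5247 m/s = 7.1415 km/s

7.1415 km/s


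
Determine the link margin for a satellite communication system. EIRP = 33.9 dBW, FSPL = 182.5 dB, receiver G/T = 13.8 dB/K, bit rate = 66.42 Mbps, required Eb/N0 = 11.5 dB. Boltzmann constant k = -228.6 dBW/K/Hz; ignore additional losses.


C/N0 = EIRP - FSPL + G/T - k = 33.9 - 182.5 + 13.8 - (-228.6)
C/N0 = 93.8000 dB-Hz
R_b = 66.42 Mbps = 6.642e+07 bps -> 10*log10(R_b) = 78.2230 dB-Hz
Eb/N0 = C/N0 - 10*log10(R_b) = 93.8000 - 78.2230 = 15.5770 dB
Margin = Eb/N0 - Eb/N0_req = 15.5770 - 11.5 = 4.0770 dB (link closes)

4.0770 dB


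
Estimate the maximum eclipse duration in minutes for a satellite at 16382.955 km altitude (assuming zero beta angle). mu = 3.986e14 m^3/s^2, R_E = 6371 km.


r = 22753.9550 km
T = 569.3054 min
Eclipse fraction = arcsin(R_E/r)/pi = arcsin(6371.0000/22753.9550)/pi
= arcsin(0.2799953)/pi = 0.09033291
Eclipse duration = 0.09033291 * 569.3054 = 51.4270 min

51.4270 minutes


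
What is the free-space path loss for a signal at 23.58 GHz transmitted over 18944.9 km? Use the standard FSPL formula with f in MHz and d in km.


f = 23.58 GHz = 23580.0000 MHz
d = 18944.9 km
FSPL = 32.44 + 20*log10(23580.0000) + 20*log10(18944.9)
FSPL = 32.44 + 87.4509 + 85.5498
FSPL = 205.4407 dB

205.4407 dB


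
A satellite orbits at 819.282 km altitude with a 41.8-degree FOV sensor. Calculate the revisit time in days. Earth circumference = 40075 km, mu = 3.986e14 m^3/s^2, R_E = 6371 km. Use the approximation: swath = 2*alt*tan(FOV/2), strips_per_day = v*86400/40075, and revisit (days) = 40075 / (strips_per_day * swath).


swath = 2*819.282*tan(0.3647738) = 625.7067 km
v = sqrt(mu/r) = 7445.5312 m/s = 7.4455 km/s
strips/day = v*86400/40075 = 7.4455*86400/40075 = 16.0522
coverage/day = strips * swath = 16.0522 * 625.7067 = 10044.0007 km
revisit = 40075 / 10044.0007 = 3.9899 days

3.9899 days


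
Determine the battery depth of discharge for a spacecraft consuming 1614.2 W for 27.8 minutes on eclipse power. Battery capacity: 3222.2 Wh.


E_used = P * t / 60 = 1614.2 * 27.8 / 60 = 747.9127 Wh
DOD = E_used / E_total * 100 = 747.9127 / 3222.2 * 100
DOD = 23.2112 %

23.2112 %


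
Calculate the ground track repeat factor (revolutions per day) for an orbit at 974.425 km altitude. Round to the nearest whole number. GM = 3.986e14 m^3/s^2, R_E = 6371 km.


r = 7.345425e+06 m
T = 2*pi*sqrt(r^3/mu) = 6265.2242 s = 104.4204 min
revs/day = 1440 / 104.4204 = 13.7904
Rounded: 14 revolutions per day

14 revolutions per day


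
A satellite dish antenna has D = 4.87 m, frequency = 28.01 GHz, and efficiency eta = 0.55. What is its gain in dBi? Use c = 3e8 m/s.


lambda = c/f = 3e8 / 2.801e+10 = 0.01071046 m
G = eta*(pi*D/lambda)^2 = 0.55*(pi*4.87/0.01071046)^2
G = 1.1222873e+06 (linear)
G = 10*log10(1.1222873e+06) = 60.5010 dBi

60.5010 dBi


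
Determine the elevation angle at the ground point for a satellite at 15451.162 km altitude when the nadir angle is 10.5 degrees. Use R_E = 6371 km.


r = R_E + alt = 21822.1620 km
Law of sines in the satellite / Earth-center / ground-point triangle:
  sin(nadir)/R_E = sin(90 + el)/r  =>  cos(el) = (r/R_E)*sin(nadir)
cos(el) = (21822.1620 / 6371.0000) * sin(10.5 deg) = 0.6241992
el = arccos(0.6241992) = 51.3766 deg
(Earth-central angle = 90 - nadir - el = 28.1234 deg)

51.3766 degrees


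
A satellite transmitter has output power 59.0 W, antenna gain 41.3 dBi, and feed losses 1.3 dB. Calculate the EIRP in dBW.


Pt = 59.0 W = 17.7085 dBW
EIRP = Pt_dBW + Gt - losses = 17.7085 + 41.3 - 1.3 = 57.7085 dBW

57.7085 dBW


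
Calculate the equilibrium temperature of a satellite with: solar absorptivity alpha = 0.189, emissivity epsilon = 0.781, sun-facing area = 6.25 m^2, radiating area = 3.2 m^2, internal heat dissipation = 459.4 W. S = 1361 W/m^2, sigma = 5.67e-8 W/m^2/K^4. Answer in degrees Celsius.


Numerator = alpha*S*A_sun + Q_int = 0.189*1361*6.25 + 459.4 = 2067.0812 W
Denominator = eps*sigma*A_rad = 0.781*5.67e-8*3.2 = 1.4170464e-07 W/K^4
T^4 = 1.4587252e+10 K^4
T = 347.5309 K = 74.3809 C

74.3809 degrees Celsius


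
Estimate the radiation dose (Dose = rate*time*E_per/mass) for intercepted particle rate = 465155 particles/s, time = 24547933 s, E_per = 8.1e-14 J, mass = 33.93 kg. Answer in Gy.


Total energy deposited = rate * time * E_per
  = 465155 * 24547933 * 8.1e-14 = 0.9249061 J
Dose = E_total / mass = 0.9249061 / 33.93
Dose = 0.02725924 Gy

0.0273 Gy


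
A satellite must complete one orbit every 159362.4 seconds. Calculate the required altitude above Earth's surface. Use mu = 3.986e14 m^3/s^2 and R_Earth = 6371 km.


T = 159362.4 s
r = (mu*T^2/(4*pi^2))^(1/3) = (3.986e14 * 159362.4^2 / (4*pi^2))^(1/3)
r = 6.353062e+07 m = 63530.6200 km
alt = r - R_E = 63530.6200 - 6371 = 57159.6200 km

57159.6200 km


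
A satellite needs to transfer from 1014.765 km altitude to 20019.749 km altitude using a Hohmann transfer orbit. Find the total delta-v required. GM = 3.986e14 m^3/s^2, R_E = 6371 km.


r1 = 7385.7650 km = 7.385765e+06 m
r2 = 26390.7490 km = 2.6390749e+07 m
dv1 = sqrt(mu/r1)*(sqrt(2*r2/(r1+r2)) - 1) = 1837.0799 m/s
dv2 = sqrt(mu/r2)*(1 - sqrt(2*r1/(r1+r2))) = 1316.2691 m/s
total dv = |dv1| + |dv2| = 1837.0799 + 1316.2691 = 3153.3491 m/s = 3.1533 km/s

3.1533 km/s


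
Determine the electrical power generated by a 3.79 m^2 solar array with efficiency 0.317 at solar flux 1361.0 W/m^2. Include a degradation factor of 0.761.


P = area * eta * S * degradation
P = 3.79 * 0.317 * 1361.0 * 0.761
P = 1244.3463 W

1244.3463 W


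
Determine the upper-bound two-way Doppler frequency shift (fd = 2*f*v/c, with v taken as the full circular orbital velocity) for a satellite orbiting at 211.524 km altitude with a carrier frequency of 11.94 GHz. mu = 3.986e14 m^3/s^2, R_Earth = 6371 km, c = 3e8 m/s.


r = 6.582524e+06 m
v = sqrt(mu/r) = 7781.6630 m/s (worst-case radial velocity)
f = 11.94 GHz = 1.194e+10 Hz
fd = 2*f*v/c = 2*1.194e+10*7781.6630/3.0e+08
fd = 619420.3786 Hz

619420.3786 Hz


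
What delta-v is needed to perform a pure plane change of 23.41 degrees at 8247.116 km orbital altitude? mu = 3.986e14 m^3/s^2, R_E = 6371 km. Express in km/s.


r = 14618.1160 km = 1.4618116e+07 m
V = sqrt(mu/r) = 5221.8326 m/s
di = 23.41 deg = 0.4085816 rad
dV = 2*V*sin(di/2) = 2*5221.8326*sin(0.2042908)
dV = 2118.7351 m/s = 2.1187 km/s

2.1187 km/s


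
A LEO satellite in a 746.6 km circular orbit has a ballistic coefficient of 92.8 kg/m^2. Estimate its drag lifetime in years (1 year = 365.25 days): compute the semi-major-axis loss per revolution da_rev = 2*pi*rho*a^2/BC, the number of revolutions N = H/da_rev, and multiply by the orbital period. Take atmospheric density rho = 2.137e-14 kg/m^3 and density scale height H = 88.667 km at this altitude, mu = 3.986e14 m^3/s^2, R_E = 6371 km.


a = R_E + alt = 7117.6000 km = 7.1176e+06 m
da_rev = 2*pi*rho*a^2/BC = 2*pi*2.137e-14*(7.1176e+06)^2/92.8 = 0.0732999316 m per revolution
N = H/da_rev = 88667.0000 m / 0.0732999316 m = 1.2096464e+06 revolutions
P = 2*pi*sqrt(a^3/mu) = 5976.0137 s
lifetime = N*P = 1.2096464e+06 * 5976.0137 = 7.2288636e+09 s = 83667.4033 days
years = 83667.4033 / 365.25 = 229.0689 years

229.0689 years


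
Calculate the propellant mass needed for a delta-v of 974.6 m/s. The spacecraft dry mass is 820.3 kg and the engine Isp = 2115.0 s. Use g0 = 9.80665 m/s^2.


ve = Isp * g0 = 2115.0 * 9.80665 = 20741.064750 m/s
mass ratio = exp(dv/ve) = exp(974.6/20741.064750) = 1.04811038
m_prop = m_dry * (mr - 1) = 820.3 * (1.04811038 - 1)
m_prop = 39.4649 kg

39.4649 kg


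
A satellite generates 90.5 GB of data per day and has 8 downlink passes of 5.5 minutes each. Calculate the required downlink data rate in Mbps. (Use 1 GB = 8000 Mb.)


total contact time = 8 * 5.5 * 60 = 2640.0000 s
data = 90.5 GB = 724000.0000 Mb
rate = 724000.0000 / 2640.0000 = 274.2424 Mbps

274.2424 Mbps


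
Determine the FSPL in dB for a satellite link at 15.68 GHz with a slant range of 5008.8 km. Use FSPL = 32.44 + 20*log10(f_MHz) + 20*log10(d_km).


f = 15.68 GHz = 15680.0000 MHz
d = 5008.8 km
FSPL = 32.44 + 20*log10(15680.0000) + 20*log10(5008.8)
FSPL = 32.44 + 83.9069 + 73.9947
FSPL = 190.3416 dB

190.3416 dB


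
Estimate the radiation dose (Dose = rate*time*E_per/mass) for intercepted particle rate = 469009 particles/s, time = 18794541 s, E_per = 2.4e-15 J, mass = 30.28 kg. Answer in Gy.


Total energy deposited = rate * time * E_per
  = 469009 * 18794541 * 2.4e-15 = 0.02115554 J
Dose = E_total / mass = 0.02115554 / 30.28
Dose = 6.9866385e-04 Gy

6.9866e-04 Gy


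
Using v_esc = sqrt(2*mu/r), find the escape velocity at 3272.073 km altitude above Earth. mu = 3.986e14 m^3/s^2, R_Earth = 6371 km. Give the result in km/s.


r = 6371.0 + 3272.073 = 9643.0730 km = 9.643073e+06 m
v_esc = sqrt(2*mu/r) = sqrt(2*3.986e14 / 9.643073e+06)
v_esc = 9092.3452 m/s = 9.0923 km/s

9.0923 km/s


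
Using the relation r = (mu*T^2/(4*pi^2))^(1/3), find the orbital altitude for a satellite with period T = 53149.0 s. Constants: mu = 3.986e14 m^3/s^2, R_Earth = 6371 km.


T = 53149.0 s
r = (mu*T^2/(4*pi^2))^(1/3) = (3.986e14 * 53149.0^2 / (4*pi^2))^(1/3)
r = 3.0553145e+07 m = 30553.1448 km
alt = r - R_E = 30553.1448 - 6371 = 24182.1448 km

24182.1448 km


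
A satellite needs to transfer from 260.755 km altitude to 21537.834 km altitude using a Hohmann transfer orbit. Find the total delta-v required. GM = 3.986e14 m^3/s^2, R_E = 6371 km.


r1 = 6631.7550 km = 6.631755e+06 m
r2 = 27908.8340 km = 2.7908834e+07 m
dv1 = sqrt(mu/r1)*(sqrt(2*r2/(r1+r2)) - 1) = 2102.7001 m/s
dv2 = sqrt(mu/r2)*(1 - sqrt(2*r1/(r1+r2))) = 1437.3153 m/s
total dv = |dv1| + |dv2| = 2102.7001 + 1437.3153 = 3540.0153 m/s = 3.5400 km/s

3.5400 km/s


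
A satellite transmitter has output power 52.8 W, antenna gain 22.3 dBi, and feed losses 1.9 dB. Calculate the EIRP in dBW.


Pt = 52.8 W = 17.2263 dBW
EIRP = Pt_dBW + Gt - losses = 17.2263 + 22.3 - 1.9 = 37.6263 dBW

37.6263 dBW


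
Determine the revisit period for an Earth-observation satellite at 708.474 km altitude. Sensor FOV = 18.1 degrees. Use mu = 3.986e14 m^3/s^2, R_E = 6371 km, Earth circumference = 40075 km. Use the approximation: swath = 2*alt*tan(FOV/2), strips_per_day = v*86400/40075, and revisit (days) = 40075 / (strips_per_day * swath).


swath = 2*708.474*tan(0.1579523) = 225.6902 km
v = sqrt(mu/r) = 7503.5737 m/s = 7.5036 km/s
strips/day = v*86400/40075 = 7.5036*86400/40075 = 16.1774
coverage/day = strips * swath = 16.1774 * 225.6902 = 3651.0781 km
revisit = 40075 / 3651.0781 = 10.9762 days

10.9762 days


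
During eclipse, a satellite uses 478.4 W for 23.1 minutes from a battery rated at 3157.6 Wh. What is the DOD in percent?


E_used = P * t / 60 = 478.4 * 23.1 / 60 = 184.1840 Wh
DOD = E_used / E_total * 100 = 184.1840 / 3157.6 * 100
DOD = 5.8330 %

5.8330 %


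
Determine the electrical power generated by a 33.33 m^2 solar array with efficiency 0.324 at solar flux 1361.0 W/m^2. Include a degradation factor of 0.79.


P = area * eta * S * degradation
P = 33.33 * 0.324 * 1361.0 * 0.79
P = 11610.8908 W

11610.8908 W


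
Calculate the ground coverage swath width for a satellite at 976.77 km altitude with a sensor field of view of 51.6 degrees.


FOV = 51.6 deg = 0.9005899 rad
swath = 2 * alt * tan(FOV/2) = 2 * 976.77 * tan(0.4502949)
swath = 2 * 976.77 * 0.4834189
swath = 944.3781 km

944.3781 km


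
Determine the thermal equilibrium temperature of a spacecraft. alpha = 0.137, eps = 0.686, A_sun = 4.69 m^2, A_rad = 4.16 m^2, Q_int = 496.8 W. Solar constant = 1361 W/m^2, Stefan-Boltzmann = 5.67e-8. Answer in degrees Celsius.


Numerator = alpha*S*A_sun + Q_int = 0.137*1361*4.69 + 496.8 = 1371.2833 W
Denominator = eps*sigma*A_rad = 0.686*5.67e-8*4.16 = 1.6180819e-07 W/K^4
T^4 = 8.474746e+09 K^4
T = 303.4112 K = 30.2612 C

30.2612 degrees Celsius


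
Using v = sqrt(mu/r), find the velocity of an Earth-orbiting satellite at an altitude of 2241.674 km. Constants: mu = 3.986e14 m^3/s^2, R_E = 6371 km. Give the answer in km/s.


r = R_E + alt = 6371.0 + 2241.674 = 8612.6740 km = 8.612674e+06 m
v = sqrt(mu/r) = sqrt(3.986e14 / 8.612674e+06) = 6802.9870 m/s = 6.8030 km/s

6.8030 km/s


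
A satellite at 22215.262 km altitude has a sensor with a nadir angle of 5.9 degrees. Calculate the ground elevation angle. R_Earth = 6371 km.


r = R_E + alt = 28586.2620 km
Law of sines in the satellite / Earth-center / ground-point triangle:
  sin(nadir)/R_E = sin(90 + el)/r  =>  cos(el) = (r/R_E)*sin(nadir)
cos(el) = (28586.2620 / 6371.0000) * sin(5.9 deg) = 0.4612234
el = arccos(0.4612234) = 62.5339 deg
(Earth-central angle = 90 - nadir - el = 21.5661 deg)

62.5339 degrees


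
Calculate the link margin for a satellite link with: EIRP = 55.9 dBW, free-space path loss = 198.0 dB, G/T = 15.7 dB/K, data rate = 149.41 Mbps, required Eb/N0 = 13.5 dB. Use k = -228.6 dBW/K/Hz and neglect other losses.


C/N0 = EIRP - FSPL + G/T - k = 55.9 - 198.0 + 15.7 - (-228.6)
C/N0 = 102.2000 dB-Hz
R_b = 149.41 Mbps = 1.4941e+08 bps -> 10*log10(R_b) = 81.7438 dB-Hz
Eb/N0 = C/N0 - 10*log10(R_b) = 102.2000 - 81.7438 = 20.4562 dB
Margin = Eb/N0 - Eb/N0_req = 20.4562 - 13.5 = 6.9562 dB (link closes)

6.9562 dB


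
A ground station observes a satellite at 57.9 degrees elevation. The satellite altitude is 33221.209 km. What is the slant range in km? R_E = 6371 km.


h = 33221.209 km, el = 57.9 deg
d = -R_E*sin(el) + sqrt((R_E*sin(el))^2 + 2*R_E*h + h^2)
d = -6371.0000*sin(1.0105) + sqrt((6371.0000*0.8471219)^2 + 2*6371.0000*33221.209 + 33221.209^2)
d = 34050.1804 km

34050.1804 km


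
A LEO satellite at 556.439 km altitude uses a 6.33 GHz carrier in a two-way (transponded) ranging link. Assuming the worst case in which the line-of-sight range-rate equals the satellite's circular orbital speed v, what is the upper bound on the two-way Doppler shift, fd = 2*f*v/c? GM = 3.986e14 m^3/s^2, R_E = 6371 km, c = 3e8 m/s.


r = 6.927439e+06 m
v = sqrt(mu/r) = 7585.4665 m/s (worst-case radial velocity)
f = 6.33 GHz = 6.33e+09 Hz
fd = 2*f*v/c = 2*6.33e+09*7585.4665/3.0e+08
fd = 320106.6843 Hz

320106.6843 Hz


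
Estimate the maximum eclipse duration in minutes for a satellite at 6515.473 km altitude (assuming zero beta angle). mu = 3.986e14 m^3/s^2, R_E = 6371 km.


r = 12886.4730 km
T = 242.6393 min
Eclipse fraction = arcsin(R_E/r)/pi = arcsin(6371.0000/12886.4730)/pi
= arcsin(0.4943944)/pi = 0.1646101
Eclipse duration = 0.1646101 * 242.6393 = 39.9409 min

39.9409 minutes


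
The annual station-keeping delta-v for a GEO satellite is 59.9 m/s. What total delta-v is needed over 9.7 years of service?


dV = rate * years = 59.9 * 9.7
dV = 581.0300 m/s

581.0300 m/s


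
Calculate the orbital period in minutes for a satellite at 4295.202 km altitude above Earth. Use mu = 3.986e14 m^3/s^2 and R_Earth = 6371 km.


r = 10666.2020 km = 1.0666202e+07 m
T = 2*pi*sqrt(r^3/mu) = 2*pi*sqrt(1.213471e+21 / 3.986e14)
T = 10962.9120 s = 182.7152 min

182.7152 minutes


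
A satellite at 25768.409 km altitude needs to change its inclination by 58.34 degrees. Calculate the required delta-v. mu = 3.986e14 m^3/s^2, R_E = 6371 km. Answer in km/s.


r = 32139.4090 km = 3.2139409e+07 m
V = sqrt(mu/r) = 3521.6785 m/s
di = 58.34 deg = 1.0182 rad
dV = 2*V*sin(di/2) = 2*3521.6785*sin(0.5091125)
dV = 3432.9500 m/s = 3.4330 km/s

3.4330 km/s


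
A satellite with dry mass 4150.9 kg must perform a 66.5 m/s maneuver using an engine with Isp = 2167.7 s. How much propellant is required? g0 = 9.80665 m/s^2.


ve = Isp * g0 = 2167.7 * 9.80665 = 21257.875205 m/s
mass ratio = exp(dv/ve) = exp(66.5/21257.875205) = 1.00313315
m_prop = m_dry * (mr - 1) = 4150.9 * (1.00313315 - 1)
m_prop = 13.0054 kg

13.0054 kg


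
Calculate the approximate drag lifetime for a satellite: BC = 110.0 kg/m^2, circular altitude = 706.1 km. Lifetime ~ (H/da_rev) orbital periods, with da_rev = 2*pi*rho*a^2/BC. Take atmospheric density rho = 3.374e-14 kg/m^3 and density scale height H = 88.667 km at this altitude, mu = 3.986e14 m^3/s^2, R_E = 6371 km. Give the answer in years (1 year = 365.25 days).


a = R_E + alt = 7077.1000 km = 7.0771e+06 m
da_rev = 2*pi*rho*a^2/BC = 2*pi*3.374e-14*(7.0771e+06)^2/110.0 = 0.0965256925 m per revolution
N = H/da_rev = 88667.0000 m / 0.0965256925 m = 918584.4485 revolutions
P = 2*pi*sqrt(a^3/mu) = 5925.0800 s
lifetime = N*P = 918584.4485 * 5925.0800 = 5.4426864e+09 s = 62994.0551 days
years = 62994.0551 / 365.25 = 172.4683 years

172.4683 years


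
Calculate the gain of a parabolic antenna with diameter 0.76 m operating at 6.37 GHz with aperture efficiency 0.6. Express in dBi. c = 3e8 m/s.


lambda = c/f = 3e8 / 6.37e+09 = 0.04709576 m
G = eta*(pi*D/lambda)^2 = 0.6*(pi*0.76/0.04709576)^2
G = 1542.1071 (linear)
G = 10*log10(1542.1071) = 31.8811 dBi

31.8811 dBi


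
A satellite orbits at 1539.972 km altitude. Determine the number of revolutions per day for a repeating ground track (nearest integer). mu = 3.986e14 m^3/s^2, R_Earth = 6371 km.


r = 7.910972e+06 m
T = 2*pi*sqrt(r^3/mu) = 7002.5464 s = 116.7091 min
revs/day = 1440 / 116.7091 = 12.3384
Rounded: 12 revolutions per day

12 revolutions per day


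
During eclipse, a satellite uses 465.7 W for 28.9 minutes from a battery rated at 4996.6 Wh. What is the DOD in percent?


E_used = P * t / 60 = 465.7 * 28.9 / 60 = 224.3122 Wh
DOD = E_used / E_total * 100 = 224.3122 / 4996.6 * 100
DOD = 4.4893 %

4.4893 %


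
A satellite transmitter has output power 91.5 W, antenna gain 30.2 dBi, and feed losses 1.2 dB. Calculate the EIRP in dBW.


Pt = 91.5 W = 19.6142 dBW
EIRP = Pt_dBW + Gt - losses = 19.6142 + 30.2 - 1.2 = 48.6142 dBW

48.6142 dBW


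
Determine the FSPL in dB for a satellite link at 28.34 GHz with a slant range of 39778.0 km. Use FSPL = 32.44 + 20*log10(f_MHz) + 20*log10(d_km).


f = 28.34 GHz = 28340.0000 MHz
d = 39778.0 km
FSPL = 32.44 + 20*log10(28340.0000) + 20*log10(39778.0)
FSPL = 32.44 + 89.0480 + 91.9929
FSPL = 213.4809 dB

213.4809 dB


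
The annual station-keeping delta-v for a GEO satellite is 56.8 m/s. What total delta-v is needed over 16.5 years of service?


dV = rate * years = 56.8 * 16.5
dV = 937.2000 m/s

937.2000 m/s


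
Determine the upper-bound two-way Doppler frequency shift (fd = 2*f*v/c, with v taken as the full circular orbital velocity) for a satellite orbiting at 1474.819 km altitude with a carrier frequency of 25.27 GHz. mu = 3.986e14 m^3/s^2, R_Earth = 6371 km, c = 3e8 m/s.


r = 7.845819e+06 m
v = sqrt(mu/r) = 7127.7015 m/s (worst-case radial velocity)
f = 25.27 GHz = 2.527e+10 Hz
fd = 2*f*v/c = 2*2.527e+10*7127.7015/3.0e+08
fd = 1.2007801e+06 Hz

1.2008e+06 Hz


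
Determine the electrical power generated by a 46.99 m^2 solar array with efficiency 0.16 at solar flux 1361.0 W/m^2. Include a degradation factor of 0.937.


P = area * eta * S * degradation
P = 46.99 * 0.16 * 1361.0 * 0.937
P = 9587.8922 W

9587.8922 W


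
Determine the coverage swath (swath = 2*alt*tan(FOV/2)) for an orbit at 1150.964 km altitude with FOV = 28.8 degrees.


FOV = 28.8 deg = 0.5026548 rad
swath = 2 * alt * tan(FOV/2) = 2 * 1150.964 * tan(0.2513274)
swath = 2 * 1150.964 * 0.2567564
swath = 591.0347 km

591.0347 km


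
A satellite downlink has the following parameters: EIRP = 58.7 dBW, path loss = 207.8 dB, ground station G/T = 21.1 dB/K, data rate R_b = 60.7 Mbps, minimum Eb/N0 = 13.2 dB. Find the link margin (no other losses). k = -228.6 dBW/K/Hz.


C/N0 = EIRP - FSPL + G/T - k = 58.7 - 207.8 + 21.1 - (-228.6)
C/N0 = 100.6000 dB-Hz
R_b = 60.7 Mbps = 6.07e+07 bps -> 10*log10(R_b) = 77.8319 dB-Hz
Eb/N0 = C/N0 - 10*log10(R_b) = 100.6000 - 77.8319 = 22.7681 dB
Margin = Eb/N0 - Eb/N0_req = 22.7681 - 13.2 = 9.5681 dB (link closes)

9.5681 dB


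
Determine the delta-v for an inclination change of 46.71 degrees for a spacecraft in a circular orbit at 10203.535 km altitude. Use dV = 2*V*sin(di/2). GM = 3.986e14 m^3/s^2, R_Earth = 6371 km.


r = 16574.5350 km = 1.6574535e+07 m
V = sqrt(mu/r) = 4903.9719 m/s
di = 46.71 deg = 0.8152433 rad
dV = 2*V*sin(di/2) = 2*4903.9719*sin(0.4076216)
dV = 3888.1334 m/s = 3.8881 km/s

3.8881 km/s
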